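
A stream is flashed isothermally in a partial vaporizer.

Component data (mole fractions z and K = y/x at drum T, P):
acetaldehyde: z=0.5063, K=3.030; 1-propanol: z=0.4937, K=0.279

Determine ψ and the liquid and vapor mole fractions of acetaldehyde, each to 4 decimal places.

Newton iteration, ψ⁰ = 0.37:
  ψ = 0.3700: g = 0.10147, g' = -1.1578 → ψ = 0.4576
  ψ = 0.4576: g = 0.00155, g' = -1.1324 → ψ = 0.4590
Converged at ψ = 0.4590.
Compositions from xᵢ = zᵢ/(1+ψ(Kᵢ−1)), yᵢ = Kᵢxᵢ:
  acetaldehyde: x = 0.2621, y = 0.7941
  1-propanol: x = 0.7379, y = 0.2059

ψ = 0.4590, x_acetaldehyde = 0.2621, y_acetaldehyde = 0.7941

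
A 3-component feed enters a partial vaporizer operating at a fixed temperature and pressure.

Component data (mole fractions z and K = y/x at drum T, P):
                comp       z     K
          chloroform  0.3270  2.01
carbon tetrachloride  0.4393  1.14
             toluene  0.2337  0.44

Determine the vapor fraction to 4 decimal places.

Material balance + equilibrium reduce to Σ zᵢ(Kᵢ−1)/(1+ψ(Kᵢ−1)) = 0.
Feasibility: ΣzᵢKᵢ = 1.2609, Σzᵢ/Kᵢ = 1.0792 — both > 1, two phases present.
Newton–Raphson from ψ = 0.7:
  ψ = 0.7000: g = 0.03424, g' = -0.3199 → ψ = 0.8070
  ψ = 0.8070: g = -0.00158, g' = -0.3522 → ψ = 0.8026
  ψ = 0.8026: g = -0.00000, g' = -0.3505 → ψ = 0.8025
Converged at ψ = 0.8025.

ψ = 0.8025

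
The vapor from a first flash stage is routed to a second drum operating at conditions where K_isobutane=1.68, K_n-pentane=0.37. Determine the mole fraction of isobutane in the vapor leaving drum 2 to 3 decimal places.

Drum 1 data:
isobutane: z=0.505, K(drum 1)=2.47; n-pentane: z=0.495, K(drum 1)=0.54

Drum 1:
Let ψ₁ = V/F and solve Σ zᵢ(Kᵢ−1)/(1+ψ₁(Kᵢ−1)) = 0.
g(0) = ΣzᵢKᵢ − 1 = 0.515 and g(1) = 1 − Σzᵢ/Kᵢ = -0.121, so a root lies in (0, 1).
Binary case is linear: z₁(K₁−1)(1+ψ₁(K₂−1)) + z₂(K₂−1)(1+ψ₁(K₁−1)) = 0
⇒ ψ₁ = [z₁(K₁−1)+z₂(K₂−1)] / [−(K₁−1)(K₂−1)] = 0.5147/0.6762 = 0.761
Drum-1 compositions:
  isobutane: x = 0.238, y = 0.589
  n-pentane: x = 0.762, y = 0.411
Drum-2 feed = drum-1 vapor: z₂ = (0.5887, 0.4113).
Drum 2:
Rachford–Rice: g(ψ₂) = Σ zᵢ(Kᵢ−1)/(1+ψ₂(Kᵢ−1)) = 0.
g(0) = ΣzᵢKᵢ − 1 = 0.141 and g(1) = 1 − Σzᵢ/Kᵢ = -0.462, so a root lies in (0, 1).
Iterate (Newton) starting at ψ₂ = 0.63:
  ψ₂ = 0.630: g = -0.1494, g' = -0.582 → ψ₂ = 0.373
  ψ₂ = 0.373: g = -0.0196, g' = -0.452 → ψ₂ = 0.330
Converged at ψ₂ = 0.330.
  isobutane: x = 0.481, y = 0.808
  n-pentane: x = 0.519, y = 0.192

y_isobutane (drum 2) = 0.808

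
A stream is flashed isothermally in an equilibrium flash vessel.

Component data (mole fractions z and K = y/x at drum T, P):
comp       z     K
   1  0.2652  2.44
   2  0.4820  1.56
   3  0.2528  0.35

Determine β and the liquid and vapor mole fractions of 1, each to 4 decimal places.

β = 0.8320, x_1 = 0.1206, y_1 = 0.2944

Rachford–Rice: g(β) = Σ zᵢ(Kᵢ−1)/(1+β(Kᵢ−1)) = 0.
Feasibility: ΣzᵢKᵢ = 1.4875, Σzᵢ/Kᵢ = 1.1399 — both > 1, two phases present.
Newton iteration, β⁰ = 0.5:
  β = 0.5000: g = 0.18947, g' = -0.5126 → β = 0.8696
  β = 0.8696: g = -0.02691, g' = -0.7419 → β = 0.8334
  β = 0.8334: g = -0.00093, g' = -0.6924 → β = 0.8320
Converged at β = 0.8320.
Compositions from xᵢ = zᵢ/(1+β(Kᵢ−1)), yᵢ = Kᵢxᵢ:
  1: x = 0.1206, y = 0.2944
  2: x = 0.3288, y = 0.5129
  3: x = 0.5506, y = 0.1927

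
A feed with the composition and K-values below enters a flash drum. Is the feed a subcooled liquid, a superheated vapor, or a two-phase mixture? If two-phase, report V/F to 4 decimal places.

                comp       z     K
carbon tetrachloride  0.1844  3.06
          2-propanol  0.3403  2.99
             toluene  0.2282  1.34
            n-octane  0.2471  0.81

ΣzᵢKᵢ = 2.0877; Σzᵢ/Kᵢ = 0.6494.
Since Σzᵢ/Kᵢ < 1 the mixture is above its dew point — single vapor phase.

superheated vapor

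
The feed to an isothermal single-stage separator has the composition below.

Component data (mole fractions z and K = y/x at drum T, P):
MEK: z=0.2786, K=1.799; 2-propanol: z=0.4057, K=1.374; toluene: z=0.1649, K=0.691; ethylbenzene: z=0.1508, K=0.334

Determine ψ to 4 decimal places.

Let ψ = V/F and solve Σ zᵢ(Kᵢ−1)/(1+ψ(Kᵢ−1)) = 0.
Check two-phase: ΣzᵢKᵢ = 1.2229 > 1 and Σzᵢ/Kᵢ = 1.1403 > 1, so g(0) = 0.2229 > 0 and g(1) = -0.1403 < 0.
Newton iteration, ψ⁰ = 0.56:
  ψ = 0.5600: g = 0.05746, g' = -0.3168 → ψ = 0.7414
  ψ = 0.7414: g = -0.00589, g' = -0.3924 → ψ = 0.7263
  ψ = 0.7263: g = -0.00007, g' = -0.3835 → ψ = 0.7262
Converged at ψ = 0.7262.

ψ = 0.7262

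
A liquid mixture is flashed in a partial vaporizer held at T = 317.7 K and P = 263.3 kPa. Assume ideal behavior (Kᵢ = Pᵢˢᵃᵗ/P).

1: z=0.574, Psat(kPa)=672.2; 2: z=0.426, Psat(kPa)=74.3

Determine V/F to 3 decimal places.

V/F = 0.525

Raoult's law: Kᵢ = Pᵢˢᵃᵗ/P = Pᵢˢᵃᵗ/263.3.
  K_1 = 672.2/263.3 = 2.55298, K_2 = 74.3/263.3 = 0.28219
Material balance + equilibrium reduce to Σ zᵢ(Kᵢ−1)/(1+V/F(Kᵢ−1)) = 0.
g(0) = ΣzᵢKᵢ − 1 = 0.586 and g(1) = 1 − Σzᵢ/Kᵢ = -0.734, so a root lies in (0, 1).
Binary case is linear: z₁(K₁−1)(1+V/F(K₂−1)) + z₂(K₂−1)(1+V/F(K₁−1)) = 0
⇒ V/F = [z₁(K₁−1)+z₂(K₂−1)] / [−(K₁−1)(K₂−1)] = 0.5856/1.1147 = 0.525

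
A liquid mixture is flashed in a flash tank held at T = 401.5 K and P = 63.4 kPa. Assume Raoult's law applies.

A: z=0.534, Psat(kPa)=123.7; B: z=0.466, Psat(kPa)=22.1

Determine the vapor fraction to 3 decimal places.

Raoult's law: Kᵢ = Pᵢˢᵃᵗ/P = Pᵢˢᵃᵗ/63.4.
  K_A = 123.7/63.4 = 1.95110, K_B = 22.1/63.4 = 0.34858
Rachford–Rice: g(ψ) = Σ zᵢ(Kᵢ−1)/(1+ψ(Kᵢ−1)) = 0.
Check two-phase: ΣzᵢKᵢ = 1.204 > 1 and Σzᵢ/Kᵢ = 1.611 > 1, so g(0) = 0.204 > 0 and g(1) = -0.611 < 0.
Newton–Raphson from ψ = 0.42:
  ψ = 0.420: g = -0.0550, g' = -0.621 → ψ = 0.332
  ψ = 0.332: g = -0.0010, g' = -0.601 → ψ = 0.330
Converged at ψ = 0.330.

ψ = 0.330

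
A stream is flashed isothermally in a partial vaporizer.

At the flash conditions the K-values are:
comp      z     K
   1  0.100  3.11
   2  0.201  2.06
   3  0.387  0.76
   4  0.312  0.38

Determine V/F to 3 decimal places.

Material balance + equilibrium reduce to Σ zᵢ(Kᵢ−1)/(1+V/F(Kᵢ−1)) = 0.
Feasibility: ΣzᵢKᵢ = 1.138, Σzᵢ/Kᵢ = 1.460 — both > 1, two phases present.
Newton–Raphson from V/F = 0.41:
  V/F = 0.410: g = -0.1007, g' = -0.481 → V/F = 0.200
  V/F = 0.200: g = 0.0055, g' = -0.554 → V/F = 0.210
  V/F = 0.210: g = 0.0000, g' = -0.548 → V/F = 0.211
Converged at V/F = 0.211.

V/F = 0.211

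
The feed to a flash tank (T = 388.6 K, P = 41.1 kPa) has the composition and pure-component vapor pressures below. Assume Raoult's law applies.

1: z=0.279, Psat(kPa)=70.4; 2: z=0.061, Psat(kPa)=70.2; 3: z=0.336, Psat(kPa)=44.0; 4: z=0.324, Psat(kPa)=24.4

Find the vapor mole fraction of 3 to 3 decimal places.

Raoult's law: Kᵢ = Pᵢˢᵃᵗ/P = Pᵢˢᵃᵗ/41.1.
  K_1 = 70.4/41.1 = 1.71290, K_2 = 70.2/41.1 = 1.70803, K_3 = 44.0/41.1 = 1.07056, K_4 = 24.4/41.1 = 0.59367
Material balance + equilibrium reduce to Σ zᵢ(Kᵢ−1)/(1+V/F(Kᵢ−1)) = 0.
g(0) = ΣzᵢKᵢ − 1 = 0.134 and g(1) = 1 − Σzᵢ/Kᵢ = -0.058, so a root lies in (0, 1).
Newton iteration, V/F⁰ = 0.65:
  V/F = 0.650: g = 0.0093, g' = -0.181 → V/F = 0.701
Converged at V/F = 0.701.
Compositions from xᵢ = zᵢ/(1+V/F(Kᵢ−1)), yᵢ = Kᵢxᵢ:
  1: x = 0.186, y = 0.319
  2: x = 0.041, y = 0.070
  3: x = 0.320, y = 0.343
  4: x = 0.453, y = 0.269

y_3 = 0.343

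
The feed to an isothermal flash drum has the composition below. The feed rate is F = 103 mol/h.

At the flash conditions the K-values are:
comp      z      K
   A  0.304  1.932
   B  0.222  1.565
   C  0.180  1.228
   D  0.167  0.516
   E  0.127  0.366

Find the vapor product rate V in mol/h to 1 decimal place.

Let β = V/F and solve Σ zᵢ(Kᵢ−1)/(1+β(Kᵢ−1)) = 0.
g(0) = ΣzᵢKᵢ − 1 = 0.288 and g(1) = 1 − Σzᵢ/Kᵢ = -0.116, so a root lies in (0, 1).
Iterate (Newton) starting at β = 0.5:
  β = 0.500: g = 0.1034, g' = -0.351 → β = 0.795
  β = 0.795: g = -0.0095, g' = -0.438 → β = 0.773
Converged at β = 0.773.
Then V = β·F = 0.7726·103 = 79.6 mol/h and L = F − V = 23.4 mol/h.

V = 79.6 mol/h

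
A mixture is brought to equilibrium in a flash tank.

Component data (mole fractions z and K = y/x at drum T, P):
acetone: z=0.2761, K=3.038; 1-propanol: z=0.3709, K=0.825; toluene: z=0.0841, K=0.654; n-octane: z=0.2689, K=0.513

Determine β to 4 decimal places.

Let β = V/F and solve Σ zᵢ(Kᵢ−1)/(1+β(Kᵢ−1)) = 0.
g(0) = ΣzᵢKᵢ − 1 = 0.3377 and g(1) = 1 − Σzᵢ/Kᵢ = -0.1932, so a root lies in (0, 1).
Newton iteration, β⁰ = 0.5:
  β = 0.5000: g = -0.00072, g' = -0.4211 → β = 0.4983
Converged at β = 0.4983.

β = 0.4983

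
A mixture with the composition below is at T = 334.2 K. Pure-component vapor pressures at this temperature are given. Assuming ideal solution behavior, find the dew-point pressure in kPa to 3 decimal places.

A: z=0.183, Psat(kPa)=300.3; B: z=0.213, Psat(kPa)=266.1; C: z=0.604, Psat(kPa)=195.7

At the dew point ψ → 1, so Σzᵢ/Kᵢ = 1 with Kᵢ = Pᵢˢᵃᵗ/P ⇒ 1/P = Σzᵢ/Pᵢˢᵃᵗ.
1/P = 0.183/300.3 + 0.213/266.1 + 0.604/195.7 = 0.004496 ⇒ P = 222.410 kPa

Pdew = 222.410 kPa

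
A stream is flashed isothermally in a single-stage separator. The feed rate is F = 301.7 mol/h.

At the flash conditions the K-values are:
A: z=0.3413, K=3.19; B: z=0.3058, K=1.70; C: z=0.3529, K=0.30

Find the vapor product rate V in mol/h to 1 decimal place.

V = 196.8 mol/h

Rachford–Rice: g(ψ) = Σ zᵢ(Kᵢ−1)/(1+ψ(Kᵢ−1)) = 0.
Feasibility: ΣzᵢKᵢ = 1.7145, Σzᵢ/Kᵢ = 1.4632 — both > 1, two phases present.
Newton–Raphson from ψ = 0.5:
  ψ = 0.5000: g = 0.13529, g' = -0.8645 → ψ = 0.6565
  ψ = 0.6565: g = -0.00381, g' = -0.9378 → ψ = 0.6524
Converged at ψ = 0.6524.
Then V = ψ·F = 0.6524·301.7 = 196.8 mol/h and L = F − V = 104.9 mol/h.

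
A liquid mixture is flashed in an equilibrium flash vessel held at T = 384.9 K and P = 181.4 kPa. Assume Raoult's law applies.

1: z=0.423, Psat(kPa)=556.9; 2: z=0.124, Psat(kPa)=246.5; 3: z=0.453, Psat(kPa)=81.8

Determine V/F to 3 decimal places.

Raoult's law: Kᵢ = Pᵢˢᵃᵗ/P = Pᵢˢᵃᵗ/181.4.
  K_1 = 556.9/181.4 = 3.07001, K_2 = 246.5/181.4 = 1.35888, K_3 = 81.8/181.4 = 0.45094
Material balance + equilibrium reduce to Σ zᵢ(Kᵢ−1)/(1+V/F(Kᵢ−1)) = 0.
Check two-phase: ΣzᵢKᵢ = 1.671 > 1 and Σzᵢ/Kᵢ = 1.234 > 1, so g(0) = 0.671 > 0 and g(1) = -0.234 < 0.
Newton iteration, V/F⁰ = 0.65:
  V/F = 0.650: g = 0.0226, g' = -0.670 → V/F = 0.684
Converged at V/F = 0.684.

V/F = 0.684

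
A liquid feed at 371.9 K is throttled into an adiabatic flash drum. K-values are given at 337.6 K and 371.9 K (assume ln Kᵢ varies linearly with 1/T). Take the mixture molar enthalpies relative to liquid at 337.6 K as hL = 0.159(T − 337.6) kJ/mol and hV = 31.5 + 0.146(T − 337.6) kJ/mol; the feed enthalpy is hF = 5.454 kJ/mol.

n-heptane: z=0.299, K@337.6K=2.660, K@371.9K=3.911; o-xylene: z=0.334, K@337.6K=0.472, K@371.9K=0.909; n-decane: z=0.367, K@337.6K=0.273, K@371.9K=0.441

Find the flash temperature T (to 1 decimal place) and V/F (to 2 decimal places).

T = 344.4 K, V/F = 0.14

Adiabatic flash: solve Rachford–Rice at each trial T, then check hF = ψ·hV(T) + (1−ψ)·hL(T).
  T = 337.6 K: K = (2.660, 0.472, 0.273), RR gives ψ = 0.050, H_out = 1.584 kJ/mol
  T = 371.9 K: K = (3.911, 0.909, 0.441), RR gives ψ = 0.560, H_out = 22.857 kJ/mol
  T = 354.8 K: K = (3.257, 0.666, 0.351), RR gives ψ = 0.280, H_out = 11.478 kJ/mol
  T = 346.2 K: K = (2.951, 0.563, 0.311), RR gives ψ = 0.163, H_out = 6.499 kJ/mol
  T = 341.9 K: K = (2.804, 0.516, 0.291), RR gives ψ = 0.107, H_out = 4.055 kJ/mol
  T = 344.0 K: K = (2.875, 0.539, 0.301), RR gives ψ = 0.135, H_out = 5.250 kJ/mol
Linear interpolation between T = 344.0 (H_out = 5.250) and T = 346.2 (H_out = 6.499) on hF = 5.454 gives T ≈ 344.4 K, at which ψ = 0.14.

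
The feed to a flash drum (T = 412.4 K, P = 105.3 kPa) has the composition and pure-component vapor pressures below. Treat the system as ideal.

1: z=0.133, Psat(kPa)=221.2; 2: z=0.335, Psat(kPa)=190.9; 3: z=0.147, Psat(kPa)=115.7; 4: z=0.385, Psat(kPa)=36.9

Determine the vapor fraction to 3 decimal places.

Raoult's law: Kᵢ = Pᵢˢᵃᵗ/P = Pᵢˢᵃᵗ/105.3.
  K_1 = 221.2/105.3 = 2.10066, K_2 = 190.9/105.3 = 1.81292, K_3 = 115.7/105.3 = 1.09877, K_4 = 36.9/105.3 = 0.35043
Rachford–Rice: g(ψ) = Σ zᵢ(Kᵢ−1)/(1+ψ(Kᵢ−1)) = 0.
Feasibility: ΣzᵢKᵢ = 1.183, Σzᵢ/Kᵢ = 1.481 — both > 1, two phases present.
Newton iteration, ψ⁰ = 0.69:
  ψ = 0.690: g = -0.1820, g' = -0.678 → ψ = 0.421
  ψ = 0.421: g = -0.0276, g' = -0.507 → ψ = 0.367
  ψ = 0.367: g = -0.0004, g' = -0.494 → ψ = 0.366
Converged at ψ = 0.366.

ψ = 0.366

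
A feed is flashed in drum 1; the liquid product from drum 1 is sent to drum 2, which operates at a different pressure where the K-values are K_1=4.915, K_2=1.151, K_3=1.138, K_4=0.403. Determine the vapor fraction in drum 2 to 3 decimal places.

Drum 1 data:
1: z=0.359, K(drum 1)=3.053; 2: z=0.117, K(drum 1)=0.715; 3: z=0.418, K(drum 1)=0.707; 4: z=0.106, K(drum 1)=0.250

V/F (drum 2) = 0.840

Drum 1:
Material balance + equilibrium reduce to Σ zᵢ(Kᵢ−1)/(1+ψ₁(Kᵢ−1)) = 0.
Feasibility: ΣzᵢKᵢ = 1.502, Σzᵢ/Kᵢ = 1.296 — both > 1, two phases present.
Newton iteration, ψ₁⁰ = 0.5:
  ψ₁ = 0.500: g = 0.0541, g' = -0.583 → ψ₁ = 0.593
  ψ₁ = 0.593: g = 0.0010, g' = -0.567 → ψ₁ = 0.594
Converged at ψ₁ = 0.594.
Drum-1 compositions:
  1: x = 0.162, y = 0.494
  2: x = 0.141, y = 0.101
  3: x = 0.506, y = 0.358
  4: x = 0.191, y = 0.048
Drum-2 feed = drum-1 liquid: z₂ = (0.1617, 0.1409, 0.5062, 0.1913).
Drum 2:
Material balance + equilibrium reduce to Σ zᵢ(Kᵢ−1)/(1+ψ₂(Kᵢ−1)) = 0.
g(0) = ΣzᵢKᵢ − 1 = 0.610 and g(1) = 1 − Σzᵢ/Kᵢ = -0.075, so a root lies in (0, 1).
Iterate (Newton) starting at ψ₂ = 0.55:
  ψ₂ = 0.550: g = 0.1153, g' = -0.411 → ψ₂ = 0.830
  ψ₂ = 0.830: g = 0.0041, g' = -0.415 → ψ₂ = 0.840
Converged at ψ₂ = 0.840.
  1: x = 0.038, y = 0.185
  2: x = 0.125, y = 0.144
  3: x = 0.454, y = 0.516
  4: x = 0.384, y = 0.155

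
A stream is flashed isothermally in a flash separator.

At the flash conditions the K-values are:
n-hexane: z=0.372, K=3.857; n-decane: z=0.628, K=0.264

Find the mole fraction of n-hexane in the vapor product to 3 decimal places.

y_n-hexane = 0.790

Rachford–Rice: g(ψ) = Σ zᵢ(Kᵢ−1)/(1+ψ(Kᵢ−1)) = 0.
g(0) = ΣzᵢKᵢ − 1 = 0.601 and g(1) = 1 − Σzᵢ/Kᵢ = -1.475, so a root lies in (0, 1).
Newton iteration, ψ⁰ = 0.5:
  ψ = 0.500: g = -0.2937, g' = -1.367 → ψ = 0.285
  ψ = 0.285: g = 0.0008, g' = -1.467 → ψ = 0.286
Converged at ψ = 0.286.
Compositions from xᵢ = zᵢ/(1+ψ(Kᵢ−1)), yᵢ = Kᵢxᵢ:
  n-hexane: x = 0.205, y = 0.790
  n-decane: x = 0.795, y = 0.210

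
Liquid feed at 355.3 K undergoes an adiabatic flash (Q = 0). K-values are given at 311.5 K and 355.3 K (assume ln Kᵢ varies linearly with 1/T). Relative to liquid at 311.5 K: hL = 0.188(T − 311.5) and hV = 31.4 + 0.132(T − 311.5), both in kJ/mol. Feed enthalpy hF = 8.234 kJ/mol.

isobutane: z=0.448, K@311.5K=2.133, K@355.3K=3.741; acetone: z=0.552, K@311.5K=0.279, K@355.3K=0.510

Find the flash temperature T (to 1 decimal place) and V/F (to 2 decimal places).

Adiabatic flash: solve Rachford–Rice at each trial T, then check hF = ψ·hV(T) + (1−ψ)·hL(T).
  T = 311.5 K: K = (2.133, 0.279), RR gives ψ = 0.134, H_out = 4.213 kJ/mol
  T = 355.3 K: K = (3.741, 0.510), RR gives ψ = 0.713, H_out = 28.871 kJ/mol
  T = 333.4 K: K = (2.877, 0.385), RR gives ψ = 0.434, H_out = 17.217 kJ/mol
  T = 322.4 K: K = (2.488, 0.329), RR gives ψ = 0.297, H_out = 11.193 kJ/mol
  T = 316.9 K: K = (2.305, 0.303), RR gives ψ = 0.220, H_out = 7.859 kJ/mol
  T = 319.6 K: K = (2.394, 0.316), RR gives ψ = 0.259, H_out = 9.534 kJ/mol
  T = 318.2 K: K = (2.348, 0.309), RR gives ψ = 0.239, H_out = 8.676 kJ/mol
Linear interpolation between T = 316.9 (H_out = 7.859) and T = 318.2 (H_out = 8.676) on hF = 8.234 gives T ≈ 317.5 K, at which ψ = 0.23.

T = 317.5 K, V/F = 0.23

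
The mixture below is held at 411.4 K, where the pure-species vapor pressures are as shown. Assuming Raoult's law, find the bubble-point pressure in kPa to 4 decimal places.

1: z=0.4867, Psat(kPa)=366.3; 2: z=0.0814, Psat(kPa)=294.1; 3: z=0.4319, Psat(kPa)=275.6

At the bubble point ψ → 0, so ΣzᵢKᵢ = 1 with Kᵢ = Pᵢˢᵃᵗ/P ⇒ P = ΣzᵢPᵢˢᵃᵗ.
P = 0.4867·366.3 + 0.0814·294.1 + 0.4319·275.6 = 321.2496 kPa

Pbub = 321.2496 kPa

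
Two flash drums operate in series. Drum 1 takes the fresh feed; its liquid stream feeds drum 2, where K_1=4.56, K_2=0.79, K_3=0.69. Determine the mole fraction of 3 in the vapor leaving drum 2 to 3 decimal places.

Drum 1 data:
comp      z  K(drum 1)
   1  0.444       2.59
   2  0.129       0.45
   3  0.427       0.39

y_3 (drum 2) = 0.504

Drum 1:
Newton–Raphson from ψ₁ = 0.68:
  ψ₁ = 0.680: g = -0.2192, g' = -0.823 → ψ₁ = 0.414
  ψ₁ = 0.414: g = -0.0143, g' = -0.758 → ψ₁ = 0.395
Converged at ψ₁ = 0.395.
Drum-1 compositions:
  1: x = 0.273, y = 0.706
  2: x = 0.165, y = 0.074
  3: x = 0.562, y = 0.219
Drum-2 feed = drum-1 liquid: z₂ = (0.2728, 0.1648, 0.5624).
Drum 2:
Newton iteration, ψ₂⁰ = 0.5:
  ψ₂ = 0.500: g = 0.1043, g' = -0.532 → ψ₂ = 0.696
  ψ₂ = 0.696: g = 0.0164, g' = -0.384 → ψ₂ = 0.739
  ψ₂ = 0.739: g = 0.0004, g' = -0.364 → ψ₂ = 0.740
Converged at ψ₂ = 0.740.
  1: x = 0.075, y = 0.342
  2: x = 0.195, y = 0.154
  3: x = 0.730, y = 0.504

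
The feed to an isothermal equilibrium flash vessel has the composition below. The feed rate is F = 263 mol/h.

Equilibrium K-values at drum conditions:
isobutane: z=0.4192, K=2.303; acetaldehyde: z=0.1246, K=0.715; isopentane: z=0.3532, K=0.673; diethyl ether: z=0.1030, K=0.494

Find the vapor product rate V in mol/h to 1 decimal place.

Rachford–Rice: g(V/F) = Σ zᵢ(Kᵢ−1)/(1+V/F(Kᵢ−1)) = 0.
g(0) = ΣzᵢKᵢ − 1 = 0.3431 and g(1) = 1 − Σzᵢ/Kᵢ = -0.0896, so a root lies in (0, 1).
Newton–Raphson from V/F = 0.39:
  V/F = 0.3900: g = 0.12491, g' = -0.4163 → V/F = 0.6901
  V/F = 0.6901: g = 0.01417, g' = -0.3383 → V/F = 0.7320
  V/F = 0.7320: g = 0.00009, g' = -0.3344 → V/F = 0.7322
Converged at V/F = 0.7322.
Then V = V/F·F = 0.7322·263 = 192.6 mol/h and L = F − V = 70.4 mol/h.

V = 192.6 mol/h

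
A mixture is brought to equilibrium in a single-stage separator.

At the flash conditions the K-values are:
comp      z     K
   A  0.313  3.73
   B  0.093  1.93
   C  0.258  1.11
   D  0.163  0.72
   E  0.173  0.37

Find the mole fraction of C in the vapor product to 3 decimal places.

y_C = 0.260

Rachford–Rice: g(ψ) = Σ zᵢ(Kᵢ−1)/(1+ψ(Kᵢ−1)) = 0.
Check two-phase: ΣzᵢKᵢ = 1.815 > 1 and Σzᵢ/Kᵢ = 1.058 > 1, so g(0) = 0.815 > 0 and g(1) = -0.058 < 0.
Newton–Raphson from ψ = 0.5:
  ψ = 0.500: g = 0.2351, g' = -0.621 → ψ = 0.879
  ψ = 0.879: g = 0.0203, g' = -0.596 → ψ = 0.913
  ψ = 0.913: g = -0.0004, g' = -0.621 → ψ = 0.912
Converged at ψ = 0.912.
Compositions from xᵢ = zᵢ/(1+ψ(Kᵢ−1)), yᵢ = Kᵢxᵢ:
  A: x = 0.090, y = 0.335
  B: x = 0.050, y = 0.097
  C: x = 0.234, y = 0.260
  D: x = 0.219, y = 0.158
  E: x = 0.407, y = 0.150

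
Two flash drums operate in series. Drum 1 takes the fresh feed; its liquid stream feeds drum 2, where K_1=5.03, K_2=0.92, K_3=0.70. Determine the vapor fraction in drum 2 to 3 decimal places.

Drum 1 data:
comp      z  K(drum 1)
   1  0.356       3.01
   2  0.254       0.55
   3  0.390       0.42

V/F (drum 2) = 0.729

Drum 1:
Iterate (Newton) starting at ψ₁ = 0.5:
  ψ₁ = 0.500: g = -0.1092, g' = -0.704 → ψ₁ = 0.345
  ψ₁ = 0.345: g = 0.0046, g' = -0.779 → ψ₁ = 0.351
Converged at ψ₁ = 0.351.
Drum-1 compositions:
  1: x = 0.209, y = 0.628
  2: x = 0.302, y = 0.166
  3: x = 0.490, y = 0.206
Drum-2 feed = drum-1 liquid: z₂ = (0.2088, 0.3016, 0.4896).
Drum 2:
Let ψ₂ = V/F and solve Σ zᵢ(Kᵢ−1)/(1+ψ₂(Kᵢ−1)) = 0.
g(0) = ΣzᵢKᵢ − 1 = 0.670 and g(1) = 1 − Σzᵢ/Kᵢ = -0.069, so a root lies in (0, 1).
Newton iteration, ψ₂⁰ = 0.5:
  ψ₂ = 0.500: g = 0.0812, g' = -0.436 → ψ₂ = 0.686
  ψ₂ = 0.686: g = 0.0130, g' = -0.311 → ψ₂ = 0.728
  ψ₂ = 0.728: g = 0.0004, g' = -0.293 → ψ₂ = 0.729
Converged at ψ₂ = 0.729.
  1: x = 0.053, y = 0.267
  2: x = 0.320, y = 0.295
  3: x = 0.627, y = 0.439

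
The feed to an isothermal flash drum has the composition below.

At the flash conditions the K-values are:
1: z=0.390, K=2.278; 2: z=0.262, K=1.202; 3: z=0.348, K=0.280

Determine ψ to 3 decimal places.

Let ψ = V/F and solve Σ zᵢ(Kᵢ−1)/(1+ψ(Kᵢ−1)) = 0.
Check two-phase: ΣzᵢKᵢ = 1.301 > 1 and Σzᵢ/Kᵢ = 1.632 > 1, so g(0) = 0.301 > 0 and g(1) = -0.632 < 0.
Newton–Raphson from ψ = 0.45:
  ψ = 0.450: g = -0.0057, g' = -0.661 → ψ = 0.441
Converged at ψ = 0.441.

ψ = 0.441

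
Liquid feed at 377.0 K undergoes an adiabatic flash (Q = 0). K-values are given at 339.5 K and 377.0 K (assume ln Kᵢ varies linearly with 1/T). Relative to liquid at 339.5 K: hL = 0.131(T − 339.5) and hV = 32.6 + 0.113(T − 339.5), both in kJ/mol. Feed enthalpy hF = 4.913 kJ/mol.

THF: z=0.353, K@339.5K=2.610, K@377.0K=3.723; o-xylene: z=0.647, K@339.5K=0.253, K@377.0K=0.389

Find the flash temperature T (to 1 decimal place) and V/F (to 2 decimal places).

T = 346.0 K, V/F = 0.13

Adiabatic flash: solve Rachford–Rice at each trial T, then check hF = ψ·hV(T) + (1−ψ)·hL(T).
  T = 339.5 K: K = (2.610, 0.253), RR gives ψ = 0.071, H_out = 2.305 kJ/mol
  T = 377.0 K: K = (3.723, 0.389), RR gives ψ = 0.340, H_out = 15.771 kJ/mol
  T = 358.2 K: K = (3.145, 0.317), RR gives ψ = 0.215, H_out = 9.394 kJ/mol
  T = 348.9 K: K = (2.874, 0.284), RR gives ψ = 0.148, H_out = 6.027 kJ/mol
  T = 344.2 K: K = (2.740, 0.268), RR gives ψ = 0.111, H_out = 4.217 kJ/mol
  T = 346.5 K: K = (2.805, 0.276), RR gives ψ = 0.129, H_out = 5.114 kJ/mol
Linear interpolation between T = 344.2 (H_out = 4.217) and T = 346.5 (H_out = 5.114) on hF = 4.913 gives T ≈ 346.0 K, at which ψ = 0.13.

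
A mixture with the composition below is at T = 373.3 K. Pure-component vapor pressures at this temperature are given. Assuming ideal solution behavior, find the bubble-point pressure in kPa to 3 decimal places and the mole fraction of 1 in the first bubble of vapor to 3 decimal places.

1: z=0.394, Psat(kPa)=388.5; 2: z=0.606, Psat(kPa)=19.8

Pbub = 165.068 kPa, y_1 = 0.927

At the bubble point ψ → 0, so ΣzᵢKᵢ = 1 with Kᵢ = Pᵢˢᵃᵗ/P ⇒ P = ΣzᵢPᵢˢᵃᵗ.
P = 0.394·388.5 + 0.606·19.8 = 165.068 kPa
yᵢ = zᵢPᵢˢᵃᵗ/P ⇒ y_1 = 0.394·388.5/165.068 = 0.927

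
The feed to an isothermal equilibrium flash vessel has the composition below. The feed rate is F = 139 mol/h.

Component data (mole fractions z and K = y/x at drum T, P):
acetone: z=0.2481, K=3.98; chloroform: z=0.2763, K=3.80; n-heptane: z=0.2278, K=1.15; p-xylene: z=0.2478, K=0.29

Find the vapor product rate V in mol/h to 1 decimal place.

Material balance + equilibrium reduce to Σ zᵢ(Kᵢ−1)/(1+β(Kᵢ−1)) = 0.
Check two-phase: ΣzᵢKᵢ = 2.3712 > 1 and Σzᵢ/Kᵢ = 1.1876 > 1, so g(0) = 1.3712 > 0 and g(1) = -0.1876 < 0.
Iterate (Newton) starting at β = 0.5:
  β = 0.5000: g = 0.37829, g' = -1.0361 → β = 0.8651
  β = 0.8651: g = 0.00688, g' = -1.2004 → β = 0.8708
Converged at β = 0.8708.
Then V = β·F = 0.8708·139 = 121.0 mol/h and L = F − V = 18.0 mol/h.

V = 121.0 mol/h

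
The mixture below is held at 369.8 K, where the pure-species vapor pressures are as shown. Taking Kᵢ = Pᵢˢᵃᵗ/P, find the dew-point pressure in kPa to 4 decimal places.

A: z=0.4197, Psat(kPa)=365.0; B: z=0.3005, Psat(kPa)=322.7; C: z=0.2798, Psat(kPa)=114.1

Pdew = 220.5897 kPa

At the dew point ψ → 1, so Σzᵢ/Kᵢ = 1 with Kᵢ = Pᵢˢᵃᵗ/P ⇒ 1/P = Σzᵢ/Pᵢˢᵃᵗ.
1/P = 0.4197/365.0 + 0.3005/322.7 + 0.2798/114.1 = 0.0045333 ⇒ P = 220.5897 kPa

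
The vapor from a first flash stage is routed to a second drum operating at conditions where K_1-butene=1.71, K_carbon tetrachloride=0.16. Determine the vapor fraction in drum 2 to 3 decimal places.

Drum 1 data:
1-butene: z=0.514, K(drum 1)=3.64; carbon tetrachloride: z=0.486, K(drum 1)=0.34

Drum 1:
Let ψ₁ = V/F and solve Σ zᵢ(Kᵢ−1)/(1+ψ₁(Kᵢ−1)) = 0.
Feasibility: ΣzᵢKᵢ = 2.036, Σzᵢ/Kᵢ = 1.571 — both > 1, two phases present.
Binary case is linear: z₁(K₁−1)(1+ψ₁(K₂−1)) + z₂(K₂−1)(1+ψ₁(K₁−1)) = 0
⇒ ψ₁ = [z₁(K₁−1)+z₂(K₂−1)] / [−(K₁−1)(K₂−1)] = 1.0362/1.7424 = 0.595
Drum-1 compositions:
  1-butene: x = 0.200, y = 0.728
  carbon tetrachloride: x = 0.800, y = 0.272
Drum-2 feed = drum-1 vapor: z₂ = (0.7280, 0.2720).
Drum 2:
Material balance + equilibrium reduce to Σ zᵢ(Kᵢ−1)/(1+ψ₂(Kᵢ−1)) = 0.
g(0) = ΣzᵢKᵢ − 1 = 0.288 and g(1) = 1 − Σzᵢ/Kᵢ = -1.126, so a root lies in (0, 1).
Binary case is linear: z₁(K₁−1)(1+ψ₂(K₂−1)) + z₂(K₂−1)(1+ψ₂(K₁−1)) = 0
⇒ ψ₂ = [z₁(K₁−1)+z₂(K₂−1)] / [−(K₁−1)(K₂−1)] = 0.2884/0.5964 = 0.484
  1-butene: x = 0.542, y = 0.927
  carbon tetrachloride: x = 0.458, y = 0.073

V/F (drum 2) = 0.484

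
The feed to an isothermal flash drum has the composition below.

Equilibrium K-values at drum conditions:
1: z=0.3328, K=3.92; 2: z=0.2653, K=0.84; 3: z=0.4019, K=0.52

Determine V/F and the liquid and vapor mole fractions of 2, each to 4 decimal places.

V/F = 0.6640, x_2 = 0.2968, y_2 = 0.2493

Material balance + equilibrium reduce to Σ zᵢ(Kᵢ−1)/(1+V/F(Kᵢ−1)) = 0.
Feasibility: ΣzᵢKᵢ = 1.7364, Σzᵢ/Kᵢ = 1.1736 — both > 1, two phases present.
Newton–Raphson from V/F = 0.5:
  V/F = 0.5000: g = 0.09506, g' = -0.6372 → V/F = 0.6492
  V/F = 0.6492: g = 0.00800, g' = -0.5423 → V/F = 0.6639
  V/F = 0.6639: g = 0.00004, g' = -0.5366 → V/F = 0.6640
Converged at V/F = 0.6640.
Compositions from xᵢ = zᵢ/(1+V/F(Kᵢ−1)), yᵢ = Kᵢxᵢ:
  1: x = 0.1132, y = 0.4439
  2: x = 0.2968, y = 0.2493
  3: x = 0.5899, y = 0.3068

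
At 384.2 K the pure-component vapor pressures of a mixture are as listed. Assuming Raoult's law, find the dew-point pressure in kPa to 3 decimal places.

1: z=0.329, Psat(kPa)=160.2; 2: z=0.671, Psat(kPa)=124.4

At the dew point ψ → 1, so Σzᵢ/Kᵢ = 1 with Kᵢ = Pᵢˢᵃᵗ/P ⇒ 1/P = Σzᵢ/Pᵢˢᵃᵗ.
1/P = 0.329/160.2 + 0.671/124.4 = 0.007448 ⇒ P = 134.272 kPa

Pdew = 134.272 kPa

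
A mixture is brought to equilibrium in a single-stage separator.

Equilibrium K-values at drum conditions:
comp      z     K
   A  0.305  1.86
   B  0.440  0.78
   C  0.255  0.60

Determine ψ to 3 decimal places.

ψ = 0.251

Newton–Raphson from ψ = 0.65:
  ψ = 0.650: g = -0.0825, g' = -0.196 → ψ = 0.230
  ψ = 0.230: g = 0.0048, g' = -0.230 → ψ = 0.250
  ψ = 0.250: g = 0.0000, g' = -0.227 → ψ = 0.251
Converged at ψ = 0.251.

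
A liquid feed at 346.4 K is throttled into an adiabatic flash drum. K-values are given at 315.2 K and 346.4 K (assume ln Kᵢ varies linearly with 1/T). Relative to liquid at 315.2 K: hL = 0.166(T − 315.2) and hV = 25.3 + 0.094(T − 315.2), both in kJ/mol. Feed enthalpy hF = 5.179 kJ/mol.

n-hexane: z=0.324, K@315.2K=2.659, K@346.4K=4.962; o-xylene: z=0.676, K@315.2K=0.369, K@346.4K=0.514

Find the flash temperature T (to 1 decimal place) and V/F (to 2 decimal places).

T = 319.6 K, V/F = 0.18

Adiabatic flash: solve Rachford–Rice at each trial T, then check hF = ψ·hV(T) + (1−ψ)·hL(T).
  T = 315.2 K: K = (2.659, 0.369), RR gives ψ = 0.106, H_out = 2.682 kJ/mol
  T = 346.4 K: K = (4.962, 0.514), RR gives ψ = 0.496, H_out = 16.615 kJ/mol
  T = 330.8 K: K = (3.686, 0.439), RR gives ψ = 0.326, H_out = 10.466 kJ/mol
  T = 323.0 K: K = (3.143, 0.403), RR gives ψ = 0.228, H_out = 6.924 kJ/mol
  T = 319.1 K: K = (2.894, 0.386), RR gives ψ = 0.171, H_out = 4.919 kJ/mol
  T = 321.1 K: K = (3.020, 0.395), RR gives ψ = 0.201, H_out = 5.972 kJ/mol
Linear interpolation between T = 319.1 (H_out = 4.919) and T = 321.1 (H_out = 5.972) on hF = 5.179 gives T ≈ 319.6 K, at which ψ = 0.18.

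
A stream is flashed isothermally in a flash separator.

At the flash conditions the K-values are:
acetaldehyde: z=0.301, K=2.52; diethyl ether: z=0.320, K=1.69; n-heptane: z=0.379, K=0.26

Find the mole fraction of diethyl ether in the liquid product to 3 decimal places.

Material balance + equilibrium reduce to Σ zᵢ(Kᵢ−1)/(1+V/F(Kᵢ−1)) = 0.
Feasibility: ΣzᵢKᵢ = 1.398, Σzᵢ/Kᵢ = 1.766 — both > 1, two phases present.
Newton–Raphson from V/F = 0.5:
  V/F = 0.500: g = -0.0211, g' = -0.832 → V/F = 0.475
  V/F = 0.475: g = -0.0002, g' = -0.814 → V/F = 0.474
Converged at V/F = 0.474.
Compositions from xᵢ = zᵢ/(1+V/F(Kᵢ−1)), yᵢ = Kᵢxᵢ:
  acetaldehyde: x = 0.175, y = 0.441
  diethyl ether: x = 0.241, y = 0.407
  n-heptane: x = 0.584, y = 0.152

x_diethyl ether = 0.241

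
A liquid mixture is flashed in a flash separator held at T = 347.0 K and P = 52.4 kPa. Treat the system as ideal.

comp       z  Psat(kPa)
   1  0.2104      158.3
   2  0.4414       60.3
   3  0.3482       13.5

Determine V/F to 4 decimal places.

V/F = 0.2937

Raoult's law: Kᵢ = Pᵢˢᵃᵗ/P = Pᵢˢᵃᵗ/52.4.
  K_1 = 158.3/52.4 = 3.020992, K_2 = 60.3/52.4 = 1.150763, K_3 = 13.5/52.4 = 0.257634
Newton iteration, V/F⁰ = 0.61:
  V/F = 0.6100: g = -0.22104, g' = -0.8218 → V/F = 0.3410
  V/F = 0.3410: g = -0.03109, g' = -0.6543 → V/F = 0.2935
  V/F = 0.2935: g = 0.00013, g' = -0.6615 → V/F = 0.2937
Converged at V/F = 0.2937.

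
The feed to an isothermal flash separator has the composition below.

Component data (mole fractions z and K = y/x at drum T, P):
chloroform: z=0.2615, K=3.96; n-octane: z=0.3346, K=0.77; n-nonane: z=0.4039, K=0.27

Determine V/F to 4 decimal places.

Rachford–Rice: g(V/F) = Σ zᵢ(Kᵢ−1)/(1+V/F(Kᵢ−1)) = 0.
Feasibility: ΣzᵢKᵢ = 1.4022, Σzᵢ/Kᵢ = 1.9965 — both > 1, two phases present.
Newton iteration, V/F⁰ = 0.5:
  V/F = 0.5000: g = -0.23917, g' = -0.9289 → V/F = 0.2425
  V/F = 0.2425: g = 0.01080, g' = -1.1140 → V/F = 0.2522
  V/F = 0.2522: g = 0.00010, g' = -1.0944 → V/F = 0.2523
Converged at V/F = 0.2523.

V/F = 0.2523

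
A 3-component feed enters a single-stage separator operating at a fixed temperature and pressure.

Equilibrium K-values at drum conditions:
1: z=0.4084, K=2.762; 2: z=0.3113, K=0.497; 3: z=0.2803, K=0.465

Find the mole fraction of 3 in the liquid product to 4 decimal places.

x_3 = 0.3697

Rachford–Rice: g(V/F) = Σ zᵢ(Kᵢ−1)/(1+V/F(Kᵢ−1)) = 0.
Feasibility: ΣzᵢKᵢ = 1.4131, Σzᵢ/Kᵢ = 1.3770 — both > 1, two phases present.
Newton–Raphson from V/F = 0.5:
  V/F = 0.5000: g = -0.03136, g' = -0.6485 → V/F = 0.4516
  V/F = 0.4516: g = 0.00036, g' = -0.6645 → V/F = 0.4522
Converged at V/F = 0.4522.
Compositions from xᵢ = zᵢ/(1+V/F(Kᵢ−1)), yᵢ = Kᵢxᵢ:
  1: x = 0.2273, y = 0.6278
  2: x = 0.4030, y = 0.2003
  3: x = 0.3697, y = 0.1719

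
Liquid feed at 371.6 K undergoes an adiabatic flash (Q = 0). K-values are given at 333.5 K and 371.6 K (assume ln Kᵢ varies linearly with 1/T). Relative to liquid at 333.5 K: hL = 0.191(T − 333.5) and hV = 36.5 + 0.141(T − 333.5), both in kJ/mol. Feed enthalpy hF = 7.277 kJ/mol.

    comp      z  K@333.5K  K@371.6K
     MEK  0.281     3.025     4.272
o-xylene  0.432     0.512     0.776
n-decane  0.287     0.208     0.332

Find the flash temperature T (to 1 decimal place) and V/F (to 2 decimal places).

Adiabatic flash: solve Rachford–Rice at each trial T, then check hF = ψ·hV(T) + (1−ψ)·hL(T).
  T = 333.5 K: K = (3.025, 0.512, 0.208), RR gives ψ = 0.104, H_out = 3.804 kJ/mol
  T = 371.6 K: K = (4.272, 0.776, 0.332), RR gives ψ = 0.437, H_out = 22.411 kJ/mol
  T = 352.6 K: K = (3.630, 0.638, 0.266), RR gives ψ = 0.266, H_out = 13.105 kJ/mol
  T = 343.1 K: K = (3.324, 0.574, 0.236), RR gives ψ = 0.186, H_out = 8.545 kJ/mol
  T = 338.3 K: K = (3.173, 0.542, 0.222), RR gives ψ = 0.146, H_out = 6.202 kJ/mol
  T = 340.7 K: K = (3.248, 0.558, 0.229), RR gives ψ = 0.166, H_out = 7.379 kJ/mol
Linear interpolation between T = 338.3 (H_out = 6.202) and T = 340.7 (H_out = 7.379) on hF = 7.277 gives T ≈ 340.5 K, at which ψ = 0.16.

T = 340.5 K, V/F = 0.16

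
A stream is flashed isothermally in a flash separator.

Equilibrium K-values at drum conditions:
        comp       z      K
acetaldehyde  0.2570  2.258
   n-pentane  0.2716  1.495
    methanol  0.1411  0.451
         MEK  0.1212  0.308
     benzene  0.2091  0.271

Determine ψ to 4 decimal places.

ψ = 0.2298

Material balance + equilibrium reduce to Σ zᵢ(Kᵢ−1)/(1+ψ(Kᵢ−1)) = 0.
g(0) = ΣzᵢKᵢ − 1 = 0.1440 and g(1) = 1 − Σzᵢ/Kᵢ = -0.7734, so a root lies in (0, 1).
Iterate (Newton) starting at ψ = 0.51:
  ψ = 0.5100: g = -0.17556, g' = -0.6956 → ψ = 0.2576
  ψ = 0.2576: g = -0.01656, g' = -0.5964 → ψ = 0.2299
Converged at ψ = 0.2298.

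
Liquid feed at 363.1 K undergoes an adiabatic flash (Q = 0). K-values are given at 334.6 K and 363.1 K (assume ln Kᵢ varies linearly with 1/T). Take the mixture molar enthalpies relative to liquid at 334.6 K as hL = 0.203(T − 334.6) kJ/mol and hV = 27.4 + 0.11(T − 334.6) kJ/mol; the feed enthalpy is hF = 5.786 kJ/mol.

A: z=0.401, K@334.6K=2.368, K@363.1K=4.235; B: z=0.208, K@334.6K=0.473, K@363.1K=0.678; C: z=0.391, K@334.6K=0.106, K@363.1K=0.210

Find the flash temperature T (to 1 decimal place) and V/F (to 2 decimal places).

Adiabatic flash: solve Rachford–Rice at each trial T, then check hF = ψ·hV(T) + (1−ψ)·hL(T).
  T = 334.6 K: K = (2.368, 0.473, 0.106), RR gives ψ = 0.083, H_out = 2.286 kJ/mol
  T = 363.1 K: K = (4.235, 0.678, 0.210), RR gives ψ = 0.428, H_out = 16.372 kJ/mol
  T = 348.9 K: K = (3.208, 0.571, 0.151), RR gives ψ = 0.288, H_out = 10.417 kJ/mol
  T = 341.8 K: K = (2.768, 0.521, 0.127), RR gives ψ = 0.200, H_out = 6.812 kJ/mol
  T = 338.2 K: K = (2.562, 0.497, 0.116), RR gives ψ = 0.146, H_out = 4.692 kJ/mol
  T = 340.0 K: K = (2.664, 0.509, 0.122), RR gives ψ = 0.174, H_out = 5.783 kJ/mol
Linear interpolation between T = 340.0 (H_out = 5.783) and T = 341.8 (H_out = 6.812) on hF = 5.786 gives T ≈ 340.0 K, at which ψ = 0.17.

T = 340.0 K, V/F = 0.17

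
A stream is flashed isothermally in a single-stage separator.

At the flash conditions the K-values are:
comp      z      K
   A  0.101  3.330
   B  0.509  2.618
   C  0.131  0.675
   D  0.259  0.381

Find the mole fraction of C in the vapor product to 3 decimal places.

Let β = V/F and solve Σ zᵢ(Kᵢ−1)/(1+β(Kᵢ−1)) = 0.
Feasibility: ΣzᵢKᵢ = 1.856, Σzᵢ/Kᵢ = 1.099 — both > 1, two phases present.
Newton iteration, β⁰ = 0.58:
  β = 0.580: g = 0.2224, g' = -0.716 → β = 0.890
  β = 0.890: g = -0.0031, g' = -0.802 → β = 0.886
Converged at β = 0.886.
Compositions from xᵢ = zᵢ/(1+β(Kᵢ−1)), yᵢ = Kᵢxᵢ:
  A: x = 0.033, y = 0.110
  B: x = 0.209, y = 0.547
  C: x = 0.184, y = 0.124
  D: x = 0.574, y = 0.219

y_C = 0.124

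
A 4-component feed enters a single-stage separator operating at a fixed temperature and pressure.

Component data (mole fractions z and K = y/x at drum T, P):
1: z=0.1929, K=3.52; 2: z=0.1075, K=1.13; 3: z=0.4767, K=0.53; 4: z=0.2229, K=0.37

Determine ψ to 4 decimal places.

Material balance + equilibrium reduce to Σ zᵢ(Kᵢ−1)/(1+ψ(Kᵢ−1)) = 0.
Feasibility: ΣzᵢKᵢ = 1.1356, Σzᵢ/Kᵢ = 1.6518 — both > 1, two phases present.
Iterate (Newton) starting at ψ = 0.5:
  ψ = 0.5000: g = -0.26966, g' = -0.6099 → ψ = 0.0579
  ψ = 0.0579: g = 0.06206, g' = -1.1414 → ψ = 0.1122
  ψ = 0.1122: g = 0.00506, g' = -0.9659 → ψ = 0.1175
Converged at ψ = 0.1175.

ψ = 0.1175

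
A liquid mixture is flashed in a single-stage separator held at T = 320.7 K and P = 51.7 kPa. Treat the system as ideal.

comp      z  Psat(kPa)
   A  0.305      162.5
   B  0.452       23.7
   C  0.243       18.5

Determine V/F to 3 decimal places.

Raoult's law: Kᵢ = Pᵢˢᵃᵗ/P = Pᵢˢᵃᵗ/51.7.
  K_A = 162.5/51.7 = 3.14313, K_B = 23.7/51.7 = 0.45841, K_C = 18.5/51.7 = 0.35783
Rachford–Rice: g(V/F) = Σ zᵢ(Kᵢ−1)/(1+V/F(Kᵢ−1)) = 0.
g(0) = ΣzᵢKᵢ − 1 = 0.253 and g(1) = 1 − Σzᵢ/Kᵢ = -0.762, so a root lies in (0, 1).
Iterate (Newton) starting at V/F = 0.5:
  V/F = 0.500: g = -0.2500, g' = -0.793 → V/F = 0.185
  V/F = 0.185: g = 0.0191, g' = -1.012 → V/F = 0.204
Converged at V/F = 0.204.

V/F = 0.204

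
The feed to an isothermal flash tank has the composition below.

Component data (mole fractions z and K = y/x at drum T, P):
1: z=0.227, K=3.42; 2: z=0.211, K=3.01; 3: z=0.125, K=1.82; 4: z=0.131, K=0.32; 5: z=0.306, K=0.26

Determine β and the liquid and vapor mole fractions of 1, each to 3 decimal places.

β = 0.535, x_1 = 0.099, y_1 = 0.338

Let β = V/F and solve Σ zᵢ(Kᵢ−1)/(1+β(Kᵢ−1)) = 0.
g(0) = ΣzᵢKᵢ − 1 = 0.760 and g(1) = 1 − Σzᵢ/Kᵢ = -0.791, so a root lies in (0, 1).
Iterate (Newton) starting at β = 0.38:
  β = 0.380: g = 0.1696, g' = -1.118 → β = 0.532
  β = 0.532: g = 0.0038, g' = -1.098 → β = 0.535
Converged at β = 0.535.
Compositions from xᵢ = zᵢ/(1+β(Kᵢ−1)), yᵢ = Kᵢxᵢ:
  1: x = 0.099, y = 0.338
  2: x = 0.102, y = 0.306
  3: x = 0.087, y = 0.158
  4: x = 0.206, y = 0.066
  5: x = 0.507, y = 0.132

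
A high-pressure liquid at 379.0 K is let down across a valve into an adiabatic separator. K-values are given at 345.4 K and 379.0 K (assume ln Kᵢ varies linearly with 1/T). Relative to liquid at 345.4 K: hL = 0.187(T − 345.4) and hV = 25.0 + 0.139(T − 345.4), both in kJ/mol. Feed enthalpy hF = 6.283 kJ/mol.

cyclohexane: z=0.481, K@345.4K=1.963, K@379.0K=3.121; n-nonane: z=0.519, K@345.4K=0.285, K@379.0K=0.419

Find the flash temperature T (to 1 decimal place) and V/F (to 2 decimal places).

Adiabatic flash: solve Rachford–Rice at each trial T, then check hF = ψ·hV(T) + (1−ψ)·hL(T).
  T = 345.4 K: K = (1.963, 0.285), RR gives ψ = 0.134, H_out = 3.345 kJ/mol
  T = 379.0 K: K = (3.121, 0.419), RR gives ψ = 0.583, H_out = 19.922 kJ/mol
  T = 362.2 K: K = (2.502, 0.349), RR gives ψ = 0.393, H_out = 12.648 kJ/mol
  T = 353.8 K: K = (2.223, 0.316), RR gives ψ = 0.279, H_out = 8.425 kJ/mol
  T = 349.6 K: K = (2.090, 0.300), RR gives ψ = 0.211, H_out = 6.028 kJ/mol
  T = 351.7 K: K = (2.156, 0.308), RR gives ψ = 0.246, H_out = 7.257 kJ/mol
Linear interpolation between T = 349.6 (H_out = 6.028) and T = 351.7 (H_out = 7.257) on hF = 6.283 gives T ≈ 350.0 K, at which ψ = 0.22.

T = 350.0 K, V/F = 0.22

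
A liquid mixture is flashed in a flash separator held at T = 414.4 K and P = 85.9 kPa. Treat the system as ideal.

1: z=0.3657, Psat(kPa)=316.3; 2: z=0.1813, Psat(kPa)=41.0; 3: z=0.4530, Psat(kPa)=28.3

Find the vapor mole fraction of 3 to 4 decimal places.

Raoult's law: Kᵢ = Pᵢˢᵃᵗ/P = Pᵢˢᵃᵗ/85.9.
  K_1 = 316.3/85.9 = 3.682189, K_2 = 41.0/85.9 = 0.477299, K_3 = 28.3/85.9 = 0.329453
Rachford–Rice: g(β) = Σ zᵢ(Kᵢ−1)/(1+β(Kᵢ−1)) = 0.
g(0) = ΣzᵢKᵢ − 1 = 0.5824 and g(1) = 1 − Σzᵢ/Kᵢ = -0.8542, so a root lies in (0, 1).
Iterate (Newton) starting at β = 0.5:
  β = 0.5000: g = -0.16628, g' = -1.0318 → β = 0.3388
  β = 0.3388: g = 0.00563, g' = -1.1363 → β = 0.3438
Converged at β = 0.3438.
Compositions from xᵢ = zᵢ/(1+β(Kᵢ−1)), yᵢ = Kᵢxᵢ:
  1: x = 0.1903, y = 0.7005
  2: x = 0.2210, y = 0.1055
  3: x = 0.5887, y = 0.1940

y_3 = 0.1940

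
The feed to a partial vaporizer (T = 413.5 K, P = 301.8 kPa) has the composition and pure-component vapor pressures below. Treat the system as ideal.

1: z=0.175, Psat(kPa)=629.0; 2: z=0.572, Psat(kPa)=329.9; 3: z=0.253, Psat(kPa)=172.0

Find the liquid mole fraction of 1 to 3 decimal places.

x_1 = 0.099

Raoult's law: Kᵢ = Pᵢˢᵃᵗ/P = Pᵢˢᵃᵗ/301.8.
  K_1 = 629.0/301.8 = 2.08416, K_2 = 329.9/301.8 = 1.09311, K_3 = 172.0/301.8 = 0.56991
Material balance + equilibrium reduce to Σ zᵢ(Kᵢ−1)/(1+V/F(Kᵢ−1)) = 0.
Check two-phase: ΣzᵢKᵢ = 1.134 > 1 and Σzᵢ/Kᵢ = 1.051 > 1, so g(0) = 0.134 > 0 and g(1) = -0.051 < 0.
Newton iteration, V/F⁰ = 0.7:
  V/F = 0.700: g = 0.0022, g' = -0.167 → V/F = 0.713
Converged at V/F = 0.713.
Compositions from xᵢ = zᵢ/(1+V/F(Kᵢ−1)), yᵢ = Kᵢxᵢ:
  1: x = 0.099, y = 0.206
  2: x = 0.536, y = 0.586
  3: x = 0.365, y = 0.208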